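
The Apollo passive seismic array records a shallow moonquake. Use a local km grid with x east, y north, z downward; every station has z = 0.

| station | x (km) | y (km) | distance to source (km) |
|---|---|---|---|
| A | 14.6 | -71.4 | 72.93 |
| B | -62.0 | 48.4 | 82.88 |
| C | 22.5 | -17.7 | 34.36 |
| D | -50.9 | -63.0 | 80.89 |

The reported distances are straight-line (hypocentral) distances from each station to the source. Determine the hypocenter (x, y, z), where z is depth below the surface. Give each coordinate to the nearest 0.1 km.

Each station gives a sphere (x−x_i)² + (y−y_i)² + z² = d_i² (stations at z=0).
Subtracting the A sphere from B and C: z² cancels, leaving linear equations in x and y:
-153.2 x + 239.6 y = -674.87
15.8 x + 107.4 y = -353.40
Solving: x ≈ -0.603, y ≈ -3.202 km (keep extra digits for the depth step; rounded: -0.6, -3.2).
Then from the A sphere: z² = 72.93² − (x − 14.6)² − (y + 71.4)² with x = -0.603, y = -3.202, so z ≈ 20.897 ≈ 20.9 km.

x ≈ -0.6 km, y ≈ -3.2 km, depth ≈ 20.9 km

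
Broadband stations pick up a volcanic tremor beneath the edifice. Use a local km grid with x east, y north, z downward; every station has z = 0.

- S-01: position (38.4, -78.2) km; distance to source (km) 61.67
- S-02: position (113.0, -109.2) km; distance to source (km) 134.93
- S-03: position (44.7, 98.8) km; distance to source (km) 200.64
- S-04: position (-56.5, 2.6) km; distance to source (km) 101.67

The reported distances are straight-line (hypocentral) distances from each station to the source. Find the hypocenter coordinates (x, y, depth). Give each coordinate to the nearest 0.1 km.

x ≈ -19.5 km, y ≈ -90.5 km, depth ≈ 17.3 km

Each station gives a sphere (x−x_i)² + (y−y_i)² + z² = d_i² (stations at z=0).
Subtracting the S-01 sphere from S-02 and S-03: z² cancels, leaving linear equations in x and y:
149.2 x − 62.0 y = 2700.92
12.6 x + 354.0 y = -32283.49
Solving: x ≈ -19.505, y ≈ -90.502 km (keep extra digits for the depth step; rounded: -19.5, -90.5).
Then from the S-01 sphere: z² = 61.67² − (x − 38.4)² − (y + 78.2)² with x = -19.505, y = -90.502, so z ≈ 17.288 ≈ 17.3 km.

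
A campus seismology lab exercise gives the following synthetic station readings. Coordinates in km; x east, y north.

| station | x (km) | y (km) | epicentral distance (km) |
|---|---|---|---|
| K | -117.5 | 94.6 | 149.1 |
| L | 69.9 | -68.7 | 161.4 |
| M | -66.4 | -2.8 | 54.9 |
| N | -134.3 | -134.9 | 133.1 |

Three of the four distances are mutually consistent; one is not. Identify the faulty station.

N

Solve using three stations at a time. Using K, L, M (subtract circle equations pairwise → linear system) gives (x, y) ≈ (-90.6, -52.1).
Distances from that point to each station vs reported:
  K: calculated 149.1 vs reported 149.1 → residual 0.0 km
  L: calculated 161.4 vs reported 161.4 → residual 0.0 km
  M: calculated 54.9 vs reported 54.9 → residual 0.0 km
  N: calculated 93.6 vs reported 133.1 → residual 39.5 km
K, L, M are mutually consistent (residuals ≈ 0); N is off by 39.5 km.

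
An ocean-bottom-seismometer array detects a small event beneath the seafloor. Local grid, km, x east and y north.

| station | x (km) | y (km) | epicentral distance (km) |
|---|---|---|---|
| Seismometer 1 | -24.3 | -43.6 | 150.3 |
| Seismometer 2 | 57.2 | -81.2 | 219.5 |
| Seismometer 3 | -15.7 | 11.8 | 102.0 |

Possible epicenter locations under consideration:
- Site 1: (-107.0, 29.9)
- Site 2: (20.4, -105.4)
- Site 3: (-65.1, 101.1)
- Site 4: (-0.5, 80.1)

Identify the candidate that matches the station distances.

Site 3

For each candidate, compare |candidate − station| to the reported distance:
Site 1: residuals Seismometer 1 39.7, Seismometer 2 21.2, Seismometer 3 8.9 → max 39.7 km
Site 2: residuals Seismometer 1 74.0, Seismometer 2 175.5, Seismometer 3 20.6 → max 175.5 km
Site 3: residuals Seismometer 1 0.0, Seismometer 2 0.0, Seismometer 3 0.1 → max 0.1 km
Site 4: residuals Seismometer 1 24.3, Seismometer 2 48.2, Seismometer 3 32.0 → max 48.2 km
Only Site 3 has all residuals ≈ 0.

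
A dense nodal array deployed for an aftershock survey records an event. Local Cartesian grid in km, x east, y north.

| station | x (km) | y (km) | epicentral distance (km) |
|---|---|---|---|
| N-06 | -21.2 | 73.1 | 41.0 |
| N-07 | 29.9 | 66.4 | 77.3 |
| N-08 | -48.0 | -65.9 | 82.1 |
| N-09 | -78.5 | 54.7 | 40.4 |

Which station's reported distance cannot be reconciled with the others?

Solve using three stations at a time. Using N-06, N-07, N-09 (subtract circle equations pairwise → linear system) gives (x, y) ≈ (-41.9, 37.7).
Distances from that point to each station vs reported:
  N-06: calculated 41.0 vs reported 41.0 → residual 0.0 km
  N-07: calculated 77.3 vs reported 77.3 → residual 0.0 km
  N-08: calculated 103.8 vs reported 82.1 → residual 21.7 km
  N-09: calculated 40.4 vs reported 40.4 → residual 0.0 km
N-06, N-07, N-09 are mutually consistent (residuals ≈ 0); N-08 is off by 21.7 km.

N-08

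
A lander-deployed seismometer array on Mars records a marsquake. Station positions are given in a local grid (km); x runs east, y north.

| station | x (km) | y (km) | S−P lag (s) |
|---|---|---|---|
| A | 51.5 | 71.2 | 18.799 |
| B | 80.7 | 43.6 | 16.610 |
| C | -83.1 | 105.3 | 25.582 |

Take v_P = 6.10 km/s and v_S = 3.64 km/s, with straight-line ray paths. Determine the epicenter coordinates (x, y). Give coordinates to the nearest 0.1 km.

x ≈ 28.4 km, y ≈ -96.9 km

Distance from S−P lag: d = Δt · v_P v_S / (v_P − v_S) = Δt · (6.10·3.64)/(6.10−3.64) ≈ 9.0260·Δt.
So d_A = 169.68, d_B = 149.92, d_C = 230.90 km.
Circle about each station: (x − 51.5)² + (y − 71.2)² = 169.68²; (x − 80.7)² + (y − 43.6)² = 149.92²; (x + 83.1)² + (y − 105.3)² = 230.90².
Subtracting the A equation from the B and C equations removes the quadratic terms:
58.4 x − 55.2 y = 7007.06
-269.2 x + 68.2 y = -14251.50
Solving the 2×2 system: x ≈ 28.4, y ≈ -96.9 km.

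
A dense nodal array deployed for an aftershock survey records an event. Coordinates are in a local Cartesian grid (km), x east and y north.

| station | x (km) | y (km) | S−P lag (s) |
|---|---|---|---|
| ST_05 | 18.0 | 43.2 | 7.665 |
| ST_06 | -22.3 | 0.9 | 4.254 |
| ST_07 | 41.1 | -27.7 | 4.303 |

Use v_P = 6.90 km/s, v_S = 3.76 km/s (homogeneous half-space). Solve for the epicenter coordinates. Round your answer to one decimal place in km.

x ≈ 6.6 km, y ≈ -19.1 km

Distance from S−P lag: d = Δt · v_P v_S / (v_P − v_S) = Δt · (6.90·3.76)/(6.90−3.76) ≈ 8.2624·Δt.
So d_ST_05 = 63.33, d_ST_06 = 35.15, d_ST_07 = 35.55 km.
Circle about each station: (x − 18.0)² + (y − 43.2)² = 63.33²; (x + 22.3)² + (y − 0.9)² = 35.15²; (x − 41.1)² + (y + 27.7)² = 35.55².
Subtracting pairs of circle equations eliminates x²+y² and gives linear equations (the radical axes):
-80.6 x − 84.6 y = 1083.03
46.2 x − 141.8 y = 3013.15
Solving the 2×2 system: x ≈ 6.6, y ≈ -19.1 km.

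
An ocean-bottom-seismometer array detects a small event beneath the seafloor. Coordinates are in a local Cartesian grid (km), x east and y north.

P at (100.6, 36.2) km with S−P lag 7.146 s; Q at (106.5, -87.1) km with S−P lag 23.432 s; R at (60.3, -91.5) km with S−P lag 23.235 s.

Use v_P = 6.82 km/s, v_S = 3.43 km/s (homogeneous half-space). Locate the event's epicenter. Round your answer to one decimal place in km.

Distance from S−P lag: d = Δt · v_P v_S / (v_P − v_S) = Δt · (6.82·3.43)/(6.82−3.43) ≈ 6.9005·Δt.
So d_P = 49.31, d_Q = 161.69, d_R = 160.33 km.
Circle about each station: (x − 100.6)² + (y − 36.2)² = 49.31²; (x − 106.5)² + (y + 87.1)² = 161.69²; (x − 60.3)² + (y + 91.5)² = 160.33².
Subtracting pairs of circle equations eliminates x²+y² and gives linear equations (the radical axes):
11.8 x − 246.6 y = -16214.32
-80.6 x − 255.4 y = -22696.69
Solving the 2×2 system: x ≈ 63.6, y ≈ 68.8 km.

63.6 km east, 68.8 km north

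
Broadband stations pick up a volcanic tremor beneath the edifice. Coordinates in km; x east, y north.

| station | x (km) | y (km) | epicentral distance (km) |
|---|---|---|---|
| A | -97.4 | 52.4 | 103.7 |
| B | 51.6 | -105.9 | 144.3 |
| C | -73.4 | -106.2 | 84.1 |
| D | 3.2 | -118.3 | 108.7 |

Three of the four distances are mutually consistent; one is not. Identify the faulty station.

C

Solve using three stations at a time. Using A, B, D (subtract circle equations pairwise → linear system) gives (x, y) ≈ (-81.5, -50.1).
Distances from that point to each station vs reported:
  A: calculated 103.7 vs reported 103.7 → residual 0.0 km
  B: calculated 144.3 vs reported 144.3 → residual 0.0 km
  C: calculated 56.7 vs reported 84.1 → residual 27.4 km
  D: calculated 108.7 vs reported 108.7 → residual 0.0 km
A, B, D are mutually consistent (residuals ≈ 0); C is off by 27.4 km.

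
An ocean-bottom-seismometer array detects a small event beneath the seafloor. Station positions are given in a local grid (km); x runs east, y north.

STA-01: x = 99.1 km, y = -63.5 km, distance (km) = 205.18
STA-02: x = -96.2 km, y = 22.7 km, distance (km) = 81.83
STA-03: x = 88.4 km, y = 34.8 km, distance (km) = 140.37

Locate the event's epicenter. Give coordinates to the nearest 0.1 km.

Circle about each station: (x − 99.1)² + (y + 63.5)² = 205.18²; (x + 96.2)² + (y − 22.7)² = 81.83²; (x − 88.4)² + (y − 34.8)² = 140.37².
Subtracting the STA-01 equation from the STA-02 and STA-03 equations removes the quadratic terms:
-390.6 x + 172.4 y = 31319.35
-21.4 x + 196.6 y = 17567.64
Solving the 2×2 system: x ≈ -42.8, y ≈ 84.7 km.

-42.8 km east, 84.7 km north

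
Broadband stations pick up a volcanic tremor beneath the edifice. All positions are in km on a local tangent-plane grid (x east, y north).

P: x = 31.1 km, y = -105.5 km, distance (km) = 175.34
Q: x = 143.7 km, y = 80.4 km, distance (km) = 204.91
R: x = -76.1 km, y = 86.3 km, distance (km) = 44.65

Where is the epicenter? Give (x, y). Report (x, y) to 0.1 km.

x ≈ -58.2 km, y ≈ 45.4 km

Circle about each station: (x − 31.1)² + (y + 105.5)² = 175.34²; (x − 143.7)² + (y − 80.4)² = 204.91²; (x + 76.1)² + (y − 86.3)² = 44.65².
Subtracting the P equation from the Q and R equations removes the quadratic terms:
225.2 x + 371.8 y = 3772.40
-214.4 x + 383.6 y = 29891.93
Solving the 2×2 system: x ≈ -58.2, y ≈ 45.4 km.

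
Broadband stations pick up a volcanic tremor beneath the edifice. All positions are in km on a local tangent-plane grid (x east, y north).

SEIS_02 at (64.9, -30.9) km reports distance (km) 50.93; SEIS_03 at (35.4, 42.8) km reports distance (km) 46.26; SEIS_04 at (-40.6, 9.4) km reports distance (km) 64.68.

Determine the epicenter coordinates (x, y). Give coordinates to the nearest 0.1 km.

(23.1, -1.8)

Circle about each station: (x − 64.9)² + (y + 30.9)² = 50.93²; (x − 35.4)² + (y − 42.8)² = 46.26²; (x + 40.6)² + (y − 9.4)² = 64.68².
Subtracting the SEIS_02 equation from the SEIS_03 and SEIS_04 equations removes the quadratic terms:
-59.0 x + 147.4 y = -1627.94
-211.0 x + 80.6 y = -5019.74
Solving the 2×2 system: x ≈ 23.1, y ≈ -1.8 km.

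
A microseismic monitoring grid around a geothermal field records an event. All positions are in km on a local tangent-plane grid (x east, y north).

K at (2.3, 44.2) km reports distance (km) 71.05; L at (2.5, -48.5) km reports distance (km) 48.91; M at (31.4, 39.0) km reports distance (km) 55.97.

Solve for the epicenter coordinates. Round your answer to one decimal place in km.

Circle about each station: (x − 2.3)² + (y − 44.2)² = 71.05²; (x − 2.5)² + (y + 48.5)² = 48.91²; (x − 31.4)² + (y − 39.0)² = 55.97².
Subtracting pairs of circle equations eliminates x²+y² and gives linear equations (the radical axes):
0.4 x − 185.4 y = 3055.48
58.2 x − 10.4 y = 2463.49
Solving the 2×2 system: x ≈ 39.4, y ≈ -16.4 km.

(39.4, -16.4)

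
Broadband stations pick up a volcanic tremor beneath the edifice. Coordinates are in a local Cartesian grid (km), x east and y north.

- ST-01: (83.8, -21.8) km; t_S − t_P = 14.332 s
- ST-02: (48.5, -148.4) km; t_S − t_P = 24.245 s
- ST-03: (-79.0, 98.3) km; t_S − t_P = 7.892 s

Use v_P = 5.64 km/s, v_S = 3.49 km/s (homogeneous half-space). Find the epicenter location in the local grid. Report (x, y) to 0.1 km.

Distance from S−P lag: d = Δt · v_P v_S / (v_P − v_S) = Δt · (5.64·3.49)/(5.64−3.49) ≈ 9.1552·Δt.
So d_ST-01 = 131.21, d_ST-02 = 221.97, d_ST-03 = 72.25 km.
Circle about each station: (x − 83.8)² + (y + 21.8)² = 131.21²; (x − 48.5)² + (y + 148.4)² = 221.97²; (x + 79.0)² + (y − 98.3)² = 72.25².
Subtracting the ST-01 equation from the ST-02 and ST-03 equations removes the quadratic terms:
-70.6 x − 253.2 y = -15177.49
-325.6 x + 240.2 y = 20402.21
Solving the 2×2 system: x ≈ -15.3, y ≈ 64.2 km.

-15.3 km east, 64.2 km north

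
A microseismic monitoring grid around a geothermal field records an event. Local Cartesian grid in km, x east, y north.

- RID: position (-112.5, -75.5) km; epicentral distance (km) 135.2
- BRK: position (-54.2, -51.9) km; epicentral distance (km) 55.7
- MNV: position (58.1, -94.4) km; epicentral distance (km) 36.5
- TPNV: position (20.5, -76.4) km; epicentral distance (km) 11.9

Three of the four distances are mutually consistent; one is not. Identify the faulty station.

Solve using three stations at a time. Using RID, MNV, TPNV (subtract circle equations pairwise → linear system) gives (x, y) ≈ (22.1, -88.3).
Distances from that point to each station vs reported:
  RID: calculated 135.2 vs reported 135.2 → residual 0.0 km
  BRK: calculated 84.5 vs reported 55.7 → residual 28.8 km
  MNV: calculated 36.5 vs reported 36.5 → residual 0.0 km
  TPNV: calculated 12.0 vs reported 11.9 → residual 0.1 km
RID, MNV, TPNV are mutually consistent (residuals ≈ 0); BRK is off by 28.8 km.

BRK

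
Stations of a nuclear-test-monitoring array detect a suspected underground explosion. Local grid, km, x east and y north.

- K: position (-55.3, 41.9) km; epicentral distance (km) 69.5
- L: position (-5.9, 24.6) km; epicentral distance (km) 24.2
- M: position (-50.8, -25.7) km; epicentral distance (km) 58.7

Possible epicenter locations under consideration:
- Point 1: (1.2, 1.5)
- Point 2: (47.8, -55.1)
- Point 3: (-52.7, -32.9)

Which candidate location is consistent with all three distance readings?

Point 1

For each candidate, compare |candidate − station| to the reported distance:
Point 1: residuals K 0.0, L 0.0, M 0.0 → max 0.0 km
Point 2: residuals K 72.1, L 71.9, M 44.2 → max 72.1 km
Point 3: residuals K 5.3, L 49.9, M 51.3 → max 51.3 km
Only Point 1 has all residuals ≈ 0.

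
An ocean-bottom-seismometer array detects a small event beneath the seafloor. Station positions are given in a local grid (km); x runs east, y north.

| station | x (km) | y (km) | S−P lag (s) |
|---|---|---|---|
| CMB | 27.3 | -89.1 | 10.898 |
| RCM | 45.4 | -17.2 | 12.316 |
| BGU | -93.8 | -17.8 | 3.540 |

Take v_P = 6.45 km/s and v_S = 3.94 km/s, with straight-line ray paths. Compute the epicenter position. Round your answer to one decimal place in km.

Distance from S−P lag: d = Δt · v_P v_S / (v_P − v_S) = Δt · (6.45·3.94)/(6.45−3.94) ≈ 10.1247·Δt.
So d_CMB = 110.34, d_RCM = 124.70, d_BGU = 35.84 km.
Circle about each station: (x − 27.3)² + (y + 89.1)² = 110.34²; (x − 45.4)² + (y + 17.2)² = 124.70²; (x + 93.8)² + (y + 17.8)² = 35.84².
Subtracting pairs of circle equations eliminates x²+y² and gives linear equations (the radical axes):
36.2 x + 143.8 y = -9702.27
-242.2 x + 142.6 y = 11321.59
Solving the 2×2 system: x ≈ -75.3, y ≈ -48.5 km.
Check against CMB (with the unrounded x, y): √((x − 27.3)²+(y + 89.1)²) = 110.34 ≈ 110.34 km. ✓

x ≈ -75.3 km, y ≈ -48.5 km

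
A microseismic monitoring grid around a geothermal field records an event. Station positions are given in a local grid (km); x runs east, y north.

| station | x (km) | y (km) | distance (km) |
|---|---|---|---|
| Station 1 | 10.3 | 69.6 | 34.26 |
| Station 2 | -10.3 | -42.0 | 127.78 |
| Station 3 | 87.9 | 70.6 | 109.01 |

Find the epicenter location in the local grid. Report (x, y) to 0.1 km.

-20.1 km east, 85.4 km north

Circle about each station: (x − 10.3)² + (y − 69.6)² = 34.26²; (x + 10.3)² + (y + 42.0)² = 127.78²; (x − 87.9)² + (y − 70.6)² = 109.01².
Subtracting the Station 1 equation from the Station 2 and Station 3 equations removes the quadratic terms:
-41.2 x − 223.2 y = -18234.14
155.2 x + 2.0 y = -2948.91
Solving the 2×2 system: x ≈ -20.1, y ≈ 85.4 km.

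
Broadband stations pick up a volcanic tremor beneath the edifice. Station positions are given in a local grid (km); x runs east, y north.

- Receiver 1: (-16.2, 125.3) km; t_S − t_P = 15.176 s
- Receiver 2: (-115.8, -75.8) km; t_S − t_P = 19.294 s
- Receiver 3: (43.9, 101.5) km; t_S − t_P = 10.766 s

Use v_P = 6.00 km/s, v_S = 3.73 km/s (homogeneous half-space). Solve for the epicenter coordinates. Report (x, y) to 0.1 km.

Distance from S−P lag: d = Δt · v_P v_S / (v_P − v_S) = Δt · (6.00·3.73)/(6.00−3.73) ≈ 9.8590·Δt.
So d_Receiver 1 = 149.62, d_Receiver 2 = 190.22, d_Receiver 3 = 106.14 km.
Circle about each station: (x + 16.2)² + (y − 125.3)² = 149.62²; (x + 115.8)² + (y + 75.8)² = 190.22²; (x − 43.9)² + (y − 101.5)² = 106.14².
Subtracting the Receiver 1 equation from the Receiver 2 and Receiver 3 equations removes the quadratic terms:
-199.2 x − 402.2 y = -10604.75
120.2 x − 47.6 y = 7387.37
Solving the 2×2 system: x ≈ 60.1, y ≈ -3.4 km.

x ≈ 60.1 km, y ≈ -3.4 km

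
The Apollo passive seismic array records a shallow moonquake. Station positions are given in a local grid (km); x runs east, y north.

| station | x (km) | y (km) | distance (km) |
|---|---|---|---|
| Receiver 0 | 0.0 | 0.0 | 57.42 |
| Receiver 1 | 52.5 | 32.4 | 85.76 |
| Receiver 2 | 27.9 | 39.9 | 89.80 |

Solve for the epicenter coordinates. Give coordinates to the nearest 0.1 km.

Circle about each station: x² + y² = 57.42²; (x − 52.5)² + (y − 32.4)² = 85.76²; (x − 27.9)² + (y − 39.9)² = 89.80².
Subtracting the Receiver 0 equation from the Receiver 1 and Receiver 2 equations removes the quadratic terms:
105.0 x + 64.8 y = -251.71
55.8 x + 79.8 y = -2396.56
Solving the 2×2 system: x ≈ 28.4, y ≈ -49.9 km.

x ≈ 28.4 km, y ≈ -49.9 km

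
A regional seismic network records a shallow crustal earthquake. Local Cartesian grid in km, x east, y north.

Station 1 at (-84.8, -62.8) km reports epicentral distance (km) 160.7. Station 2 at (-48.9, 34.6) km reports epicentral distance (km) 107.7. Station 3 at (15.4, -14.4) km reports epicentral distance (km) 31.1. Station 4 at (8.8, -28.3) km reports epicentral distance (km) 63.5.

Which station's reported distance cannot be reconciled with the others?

Solve using three stations at a time. Using Station 1, Station 2, Station 4 (subtract circle equations pairwise → linear system) gives (x, y) ≈ (56.7, 13.4).
Distances from that point to each station vs reported:
  Station 1: calculated 160.7 vs reported 160.7 → residual 0.0 km
  Station 2: calculated 107.7 vs reported 107.7 → residual 0.0 km
  Station 3: calculated 49.8 vs reported 31.1 → residual 18.7 km
  Station 4: calculated 63.5 vs reported 63.5 → residual 0.0 km
Station 1, Station 2, Station 4 are mutually consistent (residuals ≈ 0); Station 3 is off by 18.7 km.

Station 3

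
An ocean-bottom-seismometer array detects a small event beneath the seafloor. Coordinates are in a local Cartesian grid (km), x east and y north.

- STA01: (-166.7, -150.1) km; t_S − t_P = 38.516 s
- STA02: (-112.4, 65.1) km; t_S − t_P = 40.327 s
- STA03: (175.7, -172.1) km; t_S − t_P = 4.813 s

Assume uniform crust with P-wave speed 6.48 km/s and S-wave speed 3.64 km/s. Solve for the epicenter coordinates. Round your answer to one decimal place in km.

Distance from S−P lag: d = Δt · v_P v_S / (v_P − v_S) = Δt · (6.48·3.64)/(6.48−3.64) ≈ 8.3054·Δt.
So d_STA01 = 319.89, d_STA02 = 334.93, d_STA03 = 39.97 km.
Circle about each station: (x + 166.7)² + (y + 150.1)² = 319.89²; (x + 112.4)² + (y − 65.1)² = 334.93²; (x − 175.7)² + (y + 172.1)² = 39.97².
Subtracting the STA01 equation from the STA02 and STA03 equations removes the quadratic terms:
108.6 x + 430.4 y = -43295.62
684.8 x − 44.0 y = 110902.01
Solving the 2×2 system: x ≈ 153.0, y ≈ -139.2 km.
Check against STA01 (with the unrounded x, y): √((x + 166.7)²+(y + 150.1)²) = 319.89 ≈ 319.89 km. ✓

153.0 km east, -139.2 km north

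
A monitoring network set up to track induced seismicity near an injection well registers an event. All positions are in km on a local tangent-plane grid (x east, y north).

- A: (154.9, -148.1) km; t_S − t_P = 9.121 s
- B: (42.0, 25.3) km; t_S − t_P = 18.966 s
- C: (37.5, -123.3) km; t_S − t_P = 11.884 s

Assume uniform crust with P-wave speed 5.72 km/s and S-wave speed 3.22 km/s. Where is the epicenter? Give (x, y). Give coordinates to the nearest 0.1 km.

Distance from S−P lag: d = Δt · v_P v_S / (v_P − v_S) = Δt · (5.72·3.22)/(5.72−3.22) ≈ 7.3674·Δt.
So d_A = 67.20, d_B = 139.73, d_C = 87.55 km.
Circle about each station: (x − 154.9)² + (y + 148.1)² = 67.20²; (x − 42.0)² + (y − 25.3)² = 139.73²; (x − 37.5)² + (y + 123.3)² = 87.55².
Subtracting the A equation from the B and C equations removes the quadratic terms:
-225.8 x + 346.8 y = -58532.16
-234.8 x + 49.6 y = -32467.64
Solving the 2×2 system: x ≈ 119.0, y ≈ -91.3 km.
Check against A (with the unrounded x, y): √((x − 154.9)²+(y + 148.1)²) = 67.20 ≈ 67.20 km. ✓

x ≈ 119.0 km, y ≈ -91.3 km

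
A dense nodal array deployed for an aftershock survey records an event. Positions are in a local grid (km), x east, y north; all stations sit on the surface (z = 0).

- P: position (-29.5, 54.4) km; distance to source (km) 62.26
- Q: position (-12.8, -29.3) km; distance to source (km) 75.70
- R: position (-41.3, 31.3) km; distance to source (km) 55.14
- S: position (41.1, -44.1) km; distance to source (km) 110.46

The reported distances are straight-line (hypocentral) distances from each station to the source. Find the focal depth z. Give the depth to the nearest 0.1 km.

Each station gives a sphere (x−x_i)² + (y−y_i)² + z² = d_i² (stations at z=0).
Subtracting the P sphere from Q and R: z² cancels, leaving linear equations in x and y:
33.4 x − 167.4 y = -4661.46
-23.6 x − 46.2 y = -308.34
Solving: x ≈ -29.806, y ≈ 21.899 km (keep extra digits for the depth step; rounded: -29.8, 21.9).
Then from the P sphere: z² = 62.26² − (x + 29.5)² − (y − 54.4)² with x = -29.806, y = 21.899, so z ≈ 53.103 ≈ 53.1 km.

z ≈ 53.1 km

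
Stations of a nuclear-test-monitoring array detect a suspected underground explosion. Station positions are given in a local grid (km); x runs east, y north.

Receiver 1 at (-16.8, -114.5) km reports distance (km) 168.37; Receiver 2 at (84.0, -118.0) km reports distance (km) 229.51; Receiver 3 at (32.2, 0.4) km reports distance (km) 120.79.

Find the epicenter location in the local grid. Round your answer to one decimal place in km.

-81.6 km east, 40.9 km north

Circle about each station: (x + 16.8)² + (y + 114.5)² = 168.37²; (x − 84.0)² + (y + 118.0)² = 229.51²; (x − 32.2)² + (y − 0.4)² = 120.79².
Subtracting pairs of circle equations eliminates x²+y² and gives linear equations (the radical axes):
201.6 x − 7.0 y = -16738.87
98.0 x + 229.8 y = 1402.74
Solving the 2×2 system: x ≈ -81.6, y ≈ 40.9 km.
Check against Receiver 1 (with the unrounded x, y): √((x + 16.8)²+(y + 114.5)²) = 168.38 ≈ 168.37 km. ✓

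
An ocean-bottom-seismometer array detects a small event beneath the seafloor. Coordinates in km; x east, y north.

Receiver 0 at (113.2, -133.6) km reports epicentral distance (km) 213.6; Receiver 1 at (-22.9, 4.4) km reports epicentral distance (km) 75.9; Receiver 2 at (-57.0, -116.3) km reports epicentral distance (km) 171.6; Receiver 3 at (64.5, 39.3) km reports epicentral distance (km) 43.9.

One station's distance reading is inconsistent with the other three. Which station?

Solve using three stations at a time. Using Receiver 0, Receiver 1, Receiver 3 (subtract circle equations pairwise → linear system) gives (x, y) ≈ (26.8, 61.7).
Distances from that point to each station vs reported:
  Receiver 0: calculated 213.6 vs reported 213.6 → residual 0.0 km
  Receiver 1: calculated 75.9 vs reported 75.9 → residual 0.0 km
  Receiver 2: calculated 196.8 vs reported 171.6 → residual 25.2 km
  Receiver 3: calculated 43.9 vs reported 43.9 → residual 0.0 km
Receiver 0, Receiver 1, Receiver 3 are mutually consistent (residuals ≈ 0); Receiver 2 is off by 25.2 km.

Receiver 2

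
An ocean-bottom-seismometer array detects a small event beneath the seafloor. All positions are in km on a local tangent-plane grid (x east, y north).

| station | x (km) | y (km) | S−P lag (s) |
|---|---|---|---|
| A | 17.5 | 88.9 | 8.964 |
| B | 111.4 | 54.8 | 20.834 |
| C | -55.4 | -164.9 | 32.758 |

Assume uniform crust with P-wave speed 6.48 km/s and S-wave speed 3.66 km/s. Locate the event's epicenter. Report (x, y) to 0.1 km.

(-54.7, 110.6)

Distance from S−P lag: d = Δt · v_P v_S / (v_P − v_S) = Δt · (6.48·3.66)/(6.48−3.66) ≈ 8.4102·Δt.
So d_A = 75.39, d_B = 175.22, d_C = 275.50 km.
Circle about each station: (x − 17.5)² + (y − 88.9)² = 75.39²; (x − 111.4)² + (y − 54.8)² = 175.22²; (x + 55.4)² + (y + 164.9)² = 275.50².
Subtracting pairs of circle equations eliminates x²+y² and gives linear equations (the radical axes):
187.8 x − 68.2 y = -17814.86
-145.8 x − 507.6 y = -48164.89
Solving the 2×2 system: x ≈ -54.7, y ≈ 110.6 km.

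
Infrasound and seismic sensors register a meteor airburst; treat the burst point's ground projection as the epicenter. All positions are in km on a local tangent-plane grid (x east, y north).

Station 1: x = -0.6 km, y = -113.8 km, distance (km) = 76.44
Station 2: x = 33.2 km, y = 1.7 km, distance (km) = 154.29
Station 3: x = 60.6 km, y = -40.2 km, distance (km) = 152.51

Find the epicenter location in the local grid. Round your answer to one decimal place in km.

(-76.7, -106.6)

Circle about each station: (x + 0.6)² + (y + 113.8)² = 76.44²; (x − 33.2)² + (y − 1.7)² = 154.29²; (x − 60.6)² + (y + 40.2)² = 152.51².
Subtracting the Station 1 equation from the Station 2 and Station 3 equations removes the quadratic terms:
67.6 x + 231.0 y = -29808.00
122.4 x + 147.2 y = -25078.63
Solving the 2×2 system: x ≈ -76.7, y ≈ -106.6 km.
Check against Station 1 (with the unrounded x, y): √((x + 0.6)²+(y + 113.8)²) = 76.44 ≈ 76.44 km. ✓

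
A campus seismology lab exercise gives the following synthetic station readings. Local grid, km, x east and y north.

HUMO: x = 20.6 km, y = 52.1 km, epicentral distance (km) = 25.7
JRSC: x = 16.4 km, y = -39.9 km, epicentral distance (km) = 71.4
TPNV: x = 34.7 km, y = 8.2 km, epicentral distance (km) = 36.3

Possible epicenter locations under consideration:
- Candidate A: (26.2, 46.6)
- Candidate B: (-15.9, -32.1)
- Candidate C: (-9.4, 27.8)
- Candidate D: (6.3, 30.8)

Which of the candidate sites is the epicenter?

For each candidate, compare |candidate − station| to the reported distance:
Candidate A: residuals HUMO 17.9, JRSC 15.7, TPNV 3.0 → max 17.9 km
Candidate B: residuals HUMO 66.1, JRSC 38.2, TPNV 28.4 → max 66.1 km
Candidate C: residuals HUMO 12.9, JRSC 1.0, TPNV 12.0 → max 12.9 km
Candidate D: residuals HUMO 0.0, JRSC 0.0, TPNV 0.0 → max 0.0 km
Only Candidate D has all residuals ≈ 0.

Candidate D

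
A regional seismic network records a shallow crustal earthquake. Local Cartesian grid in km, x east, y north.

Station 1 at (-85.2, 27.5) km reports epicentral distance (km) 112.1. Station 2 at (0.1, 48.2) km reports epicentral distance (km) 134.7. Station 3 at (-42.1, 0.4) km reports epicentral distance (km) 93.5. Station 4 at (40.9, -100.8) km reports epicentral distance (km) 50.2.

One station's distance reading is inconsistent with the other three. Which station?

Solve using three stations at a time. Using Station 2, Station 3, Station 4 (subtract circle equations pairwise → linear system) gives (x, y) ≈ (-7.1, -86.3).
Distances from that point to each station vs reported:
  Station 1: calculated 138.0 vs reported 112.1 → residual 25.9 km
  Station 2: calculated 134.7 vs reported 134.7 → residual 0.0 km
  Station 3: calculated 93.5 vs reported 93.5 → residual 0.0 km
  Station 4: calculated 50.2 vs reported 50.2 → residual 0.0 km
Station 2, Station 3, Station 4 are mutually consistent (residuals ≈ 0); Station 1 is off by 25.9 km.

Station 1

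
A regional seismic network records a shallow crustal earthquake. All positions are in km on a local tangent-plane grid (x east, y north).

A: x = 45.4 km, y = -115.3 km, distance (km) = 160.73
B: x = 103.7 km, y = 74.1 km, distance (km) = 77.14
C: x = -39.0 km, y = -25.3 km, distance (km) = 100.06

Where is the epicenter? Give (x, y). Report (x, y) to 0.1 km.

Circle about each station: (x − 45.4)² + (y + 115.3)² = 160.73²; (x − 103.7)² + (y − 74.1)² = 77.14²; (x + 39.0)² + (y + 25.3)² = 100.06².
Subtracting pairs of circle equations eliminates x²+y² and gives linear equations (the radical axes):
116.6 x + 378.8 y = 20772.80
-168.8 x + 180.0 y = 2627.97
Solving the 2×2 system: x ≈ 32.3, y ≈ 44.9 km.
Check against A (with the unrounded x, y): √((x − 45.4)²+(y + 115.3)²) = 160.73 ≈ 160.73 km. ✓

x ≈ 32.3 km, y ≈ 44.9 km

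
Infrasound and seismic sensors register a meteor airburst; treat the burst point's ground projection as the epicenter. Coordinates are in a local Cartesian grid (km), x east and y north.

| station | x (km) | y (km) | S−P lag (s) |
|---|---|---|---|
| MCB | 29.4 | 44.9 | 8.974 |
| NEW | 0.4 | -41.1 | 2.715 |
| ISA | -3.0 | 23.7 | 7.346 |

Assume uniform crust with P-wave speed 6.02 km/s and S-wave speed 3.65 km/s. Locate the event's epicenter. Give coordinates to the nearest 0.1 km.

Distance from S−P lag: d = Δt · v_P v_S / (v_P − v_S) = Δt · (6.02·3.65)/(6.02−3.65) ≈ 9.2713·Δt.
So d_MCB = 83.20, d_NEW = 25.17, d_ISA = 68.11 km.
Circle about each station: (x − 29.4)² + (y − 44.9)² = 83.20²; (x − 0.4)² + (y + 41.1)² = 25.17²; (x + 3.0)² + (y − 23.7)² = 68.11².
Subtracting the MCB equation from the NEW and ISA equations removes the quadratic terms:
-58.0 x − 172.0 y = 5097.71
-64.8 x − 42.4 y = -26.41
Solving the 2×2 system: x ≈ 25.4, y ≈ -38.2 km.

x ≈ 25.4 km, y ≈ -38.2 km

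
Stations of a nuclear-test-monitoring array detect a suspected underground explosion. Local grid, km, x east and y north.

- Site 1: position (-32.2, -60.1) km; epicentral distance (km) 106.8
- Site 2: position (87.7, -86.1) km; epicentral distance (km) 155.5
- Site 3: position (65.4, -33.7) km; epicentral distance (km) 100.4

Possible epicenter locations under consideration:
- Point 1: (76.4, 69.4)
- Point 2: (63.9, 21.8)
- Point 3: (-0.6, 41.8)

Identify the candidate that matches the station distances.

For each candidate, compare |candidate − station| to the reported distance:
Point 1: residuals Site 1 62.2, Site 2 0.4, Site 3 3.3 → max 62.2 km
Point 2: residuals Site 1 19.5, Site 2 45.0, Site 3 44.9 → max 45.0 km
Point 3: residuals Site 1 0.1, Site 2 0.1, Site 3 0.1 → max 0.1 km
Only Point 3 has all residuals ≈ 0.

Point 3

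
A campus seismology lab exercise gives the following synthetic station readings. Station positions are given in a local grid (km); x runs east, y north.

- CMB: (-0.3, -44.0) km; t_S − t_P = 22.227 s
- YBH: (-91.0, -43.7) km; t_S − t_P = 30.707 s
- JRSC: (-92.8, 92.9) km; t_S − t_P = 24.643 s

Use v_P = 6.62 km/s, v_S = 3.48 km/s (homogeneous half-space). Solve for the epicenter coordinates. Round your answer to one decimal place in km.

(88.0, 93.1)

Distance from S−P lag: d = Δt · v_P v_S / (v_P − v_S) = Δt · (6.62·3.48)/(6.62−3.48) ≈ 7.3368·Δt.
So d_CMB = 163.08, d_YBH = 225.29, d_JRSC = 180.80 km.
Circle about each station: (x + 0.3)² + (y + 44.0)² = 163.08²; (x + 91.0)² + (y + 43.7)² = 225.29²; (x + 92.8)² + (y − 92.9)² = 180.80².
Subtracting the CMB equation from the YBH and JRSC equations removes the quadratic terms:
-181.4 x + 0.6 y = -15905.90
-185.0 x + 273.8 y = 9212.61
Solving the 2×2 system: x ≈ 88.0, y ≈ 93.1 km.
Check against CMB (with the unrounded x, y): √((x + 0.3)²+(y + 44.0)²) = 163.07 ≈ 163.08 km. ✓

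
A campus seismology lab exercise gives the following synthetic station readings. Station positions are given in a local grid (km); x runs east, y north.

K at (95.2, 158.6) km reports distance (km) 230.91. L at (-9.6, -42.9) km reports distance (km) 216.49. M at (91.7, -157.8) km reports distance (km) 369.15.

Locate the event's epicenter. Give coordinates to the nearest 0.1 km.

Circle about each station: (x − 95.2)² + (y − 158.6)² = 230.91²; (x + 9.6)² + (y + 42.9)² = 216.49²; (x − 91.7)² + (y + 157.8)² = 369.15².
Subtracting pairs of circle equations eliminates x²+y² and gives linear equations (the radical axes):
-209.6 x − 403.0 y = -25832.92
-7.0 x − 632.8 y = -83859.56
Solving the 2×2 system: x ≈ -134.4, y ≈ 134.0 km.

(-134.4, 134.0)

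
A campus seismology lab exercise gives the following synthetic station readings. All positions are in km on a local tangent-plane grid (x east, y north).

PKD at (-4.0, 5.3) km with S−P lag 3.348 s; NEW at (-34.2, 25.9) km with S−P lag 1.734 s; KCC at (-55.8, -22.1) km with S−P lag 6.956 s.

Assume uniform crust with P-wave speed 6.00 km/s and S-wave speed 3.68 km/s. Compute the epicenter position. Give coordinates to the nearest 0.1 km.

Distance from S−P lag: d = Δt · v_P v_S / (v_P − v_S) = Δt · (6.00·3.68)/(6.00−3.68) ≈ 9.5172·Δt.
So d_PKD = 31.86, d_NEW = 16.50, d_KCC = 66.20 km.
Circle about each station: (x + 4.0)² + (y − 5.3)² = 31.86²; (x + 34.2)² + (y − 25.9)² = 16.50²; (x + 55.8)² + (y + 22.1)² = 66.20².
Subtracting pairs of circle equations eliminates x²+y² and gives linear equations (the radical axes):
-60.4 x + 41.2 y = 2539.17
-103.6 x − 54.8 y = 190.58
Solving the 2×2 system: x ≈ -19.4, y ≈ 33.2 km.

-19.4 km east, 33.2 km north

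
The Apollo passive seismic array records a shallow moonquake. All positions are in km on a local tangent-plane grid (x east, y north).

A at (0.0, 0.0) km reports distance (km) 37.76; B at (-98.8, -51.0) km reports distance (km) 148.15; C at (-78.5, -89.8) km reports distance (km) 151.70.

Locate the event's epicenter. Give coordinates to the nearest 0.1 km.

36.7 km east, 8.9 km north

Circle about each station: x² + y² = 37.76²; (x + 98.8)² + (y + 51.0)² = 148.15²; (x + 78.5)² + (y + 89.8)² = 151.70².
Subtracting pairs of circle equations eliminates x²+y² and gives linear equations (the radical axes):
-197.6 x − 102.0 y = -8160.16
-157.0 x − 179.6 y = -7360.78
Solving the 2×2 system: x ≈ 36.7, y ≈ 8.9 km.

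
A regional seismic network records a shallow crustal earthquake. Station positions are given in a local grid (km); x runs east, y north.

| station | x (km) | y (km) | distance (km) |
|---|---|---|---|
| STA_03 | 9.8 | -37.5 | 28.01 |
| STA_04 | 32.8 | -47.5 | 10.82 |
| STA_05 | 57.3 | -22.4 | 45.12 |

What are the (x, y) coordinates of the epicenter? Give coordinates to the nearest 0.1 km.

x ≈ 29.2 km, y ≈ -57.7 km

Circle about each station: (x − 9.8)² + (y + 37.5)² = 28.01²; (x − 32.8)² + (y + 47.5)² = 10.82²; (x − 57.3)² + (y + 22.4)² = 45.12².
Subtracting pairs of circle equations eliminates x²+y² and gives linear equations (the radical axes):
46.0 x − 20.0 y = 2497.29
95.0 x + 30.2 y = 1031.51
Solving the 2×2 system: x ≈ 29.2, y ≈ -57.7 km.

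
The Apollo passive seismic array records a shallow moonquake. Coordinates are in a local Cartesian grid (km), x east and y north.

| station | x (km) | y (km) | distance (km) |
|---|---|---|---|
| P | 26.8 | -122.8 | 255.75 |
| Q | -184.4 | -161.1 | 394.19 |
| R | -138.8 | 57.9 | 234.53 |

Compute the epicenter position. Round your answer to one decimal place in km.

85.6 km east, 126.1 km north

Circle about each station: (x − 26.8)² + (y + 122.8)² = 255.75²; (x + 184.4)² + (y + 161.1)² = 394.19²; (x + 138.8)² + (y − 57.9)² = 234.53².
Subtracting pairs of circle equations eliminates x²+y² and gives linear equations (the radical axes):
-422.4 x − 76.6 y = -45819.20
-331.2 x + 361.4 y = 17223.51
Solving the 2×2 system: x ≈ 85.6, y ≈ 126.1 km.
Check against P (with the unrounded x, y): √((x − 26.8)²+(y + 122.8)²) = 255.76 ≈ 255.75 km. ✓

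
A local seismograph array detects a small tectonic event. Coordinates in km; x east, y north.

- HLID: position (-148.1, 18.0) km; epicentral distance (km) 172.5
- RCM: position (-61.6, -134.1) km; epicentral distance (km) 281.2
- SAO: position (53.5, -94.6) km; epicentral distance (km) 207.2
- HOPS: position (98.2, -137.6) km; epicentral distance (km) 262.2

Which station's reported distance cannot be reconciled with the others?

RCM

Solve using three stations at a time. Using HLID, SAO, HOPS (subtract circle equations pairwise → linear system) gives (x, y) ≈ (0.5, 105.7).
Distances from that point to each station vs reported:
  HLID: calculated 172.5 vs reported 172.5 → residual 0.0 km
  RCM: calculated 247.7 vs reported 281.2 → residual 33.5 km
  SAO: calculated 207.2 vs reported 207.2 → residual 0.0 km
  HOPS: calculated 262.2 vs reported 262.2 → residual 0.0 km
HLID, SAO, HOPS are mutually consistent (residuals ≈ 0); RCM is off by 33.5 km.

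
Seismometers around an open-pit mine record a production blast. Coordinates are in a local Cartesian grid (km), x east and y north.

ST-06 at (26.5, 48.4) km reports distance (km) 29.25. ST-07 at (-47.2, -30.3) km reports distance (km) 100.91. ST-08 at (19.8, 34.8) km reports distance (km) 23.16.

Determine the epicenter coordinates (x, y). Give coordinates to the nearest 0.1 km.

Circle about each station: (x − 26.5)² + (y − 48.4)² = 29.25²; (x + 47.2)² + (y + 30.3)² = 100.91²; (x − 19.8)² + (y − 34.8)² = 23.16².
Subtracting the ST-06 equation from the ST-07 and ST-08 equations removes the quadratic terms:
-147.4 x − 157.4 y = -9226.15
-13.4 x − 27.2 y = -1122.55
Solving the 2×2 system: x ≈ 39.1, y ≈ 22.0 km.

(39.1, 22.0)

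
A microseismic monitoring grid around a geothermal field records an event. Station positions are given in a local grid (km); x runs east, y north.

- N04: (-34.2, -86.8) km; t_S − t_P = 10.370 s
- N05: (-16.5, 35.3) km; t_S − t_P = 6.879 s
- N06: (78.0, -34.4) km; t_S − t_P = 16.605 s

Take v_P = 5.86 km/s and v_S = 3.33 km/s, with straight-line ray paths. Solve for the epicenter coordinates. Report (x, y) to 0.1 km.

Distance from S−P lag: d = Δt · v_P v_S / (v_P − v_S) = Δt · (5.86·3.33)/(5.86−3.33) ≈ 7.7130·Δt.
So d_N04 = 79.98, d_N05 = 53.06, d_N06 = 128.07 km.
Circle about each station: (x + 34.2)² + (y + 86.8)² = 79.98²; (x + 16.5)² + (y − 35.3)² = 53.06²; (x − 78.0)² + (y + 34.4)² = 128.07².
Subtracting the N04 equation from the N05 and N06 equations removes the quadratic terms:
35.4 x + 244.2 y = -3604.10
224.4 x + 104.8 y = -11441.64
Solving the 2×2 system: x ≈ -47.3, y ≈ -7.9 km.

x ≈ -47.3 km, y ≈ -7.9 km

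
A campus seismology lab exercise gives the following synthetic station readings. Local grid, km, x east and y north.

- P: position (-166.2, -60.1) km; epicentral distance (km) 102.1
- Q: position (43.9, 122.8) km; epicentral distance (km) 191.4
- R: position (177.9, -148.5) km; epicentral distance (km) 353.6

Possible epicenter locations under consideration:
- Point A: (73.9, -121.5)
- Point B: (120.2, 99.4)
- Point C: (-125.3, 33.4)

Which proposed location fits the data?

Point C

For each candidate, compare |candidate − station| to the reported distance:
Point A: residuals P 145.7, Q 54.7, R 246.2 → max 246.2 km
Point B: residuals P 225.7, Q 111.6, R 99.1 → max 225.7 km
Point C: residuals P 0.0, Q 0.0, R 0.0 → max 0.0 km
Only Point C has all residuals ≈ 0.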